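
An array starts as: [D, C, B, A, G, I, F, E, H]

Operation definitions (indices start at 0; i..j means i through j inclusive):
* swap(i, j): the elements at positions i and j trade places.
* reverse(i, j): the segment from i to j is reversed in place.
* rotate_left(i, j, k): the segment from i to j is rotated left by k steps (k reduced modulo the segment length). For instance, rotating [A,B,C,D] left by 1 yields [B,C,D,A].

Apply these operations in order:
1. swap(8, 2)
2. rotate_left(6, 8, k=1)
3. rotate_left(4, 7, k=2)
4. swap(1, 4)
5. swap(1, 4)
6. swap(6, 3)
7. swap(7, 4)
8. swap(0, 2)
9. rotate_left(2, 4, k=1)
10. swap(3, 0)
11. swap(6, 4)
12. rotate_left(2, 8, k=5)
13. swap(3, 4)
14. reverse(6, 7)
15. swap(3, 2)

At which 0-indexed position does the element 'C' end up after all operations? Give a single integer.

Answer: 1

Derivation:
After 1 (swap(8, 2)): [D, C, H, A, G, I, F, E, B]
After 2 (rotate_left(6, 8, k=1)): [D, C, H, A, G, I, E, B, F]
After 3 (rotate_left(4, 7, k=2)): [D, C, H, A, E, B, G, I, F]
After 4 (swap(1, 4)): [D, E, H, A, C, B, G, I, F]
After 5 (swap(1, 4)): [D, C, H, A, E, B, G, I, F]
After 6 (swap(6, 3)): [D, C, H, G, E, B, A, I, F]
After 7 (swap(7, 4)): [D, C, H, G, I, B, A, E, F]
After 8 (swap(0, 2)): [H, C, D, G, I, B, A, E, F]
After 9 (rotate_left(2, 4, k=1)): [H, C, G, I, D, B, A, E, F]
After 10 (swap(3, 0)): [I, C, G, H, D, B, A, E, F]
After 11 (swap(6, 4)): [I, C, G, H, A, B, D, E, F]
After 12 (rotate_left(2, 8, k=5)): [I, C, E, F, G, H, A, B, D]
After 13 (swap(3, 4)): [I, C, E, G, F, H, A, B, D]
After 14 (reverse(6, 7)): [I, C, E, G, F, H, B, A, D]
After 15 (swap(3, 2)): [I, C, G, E, F, H, B, A, D]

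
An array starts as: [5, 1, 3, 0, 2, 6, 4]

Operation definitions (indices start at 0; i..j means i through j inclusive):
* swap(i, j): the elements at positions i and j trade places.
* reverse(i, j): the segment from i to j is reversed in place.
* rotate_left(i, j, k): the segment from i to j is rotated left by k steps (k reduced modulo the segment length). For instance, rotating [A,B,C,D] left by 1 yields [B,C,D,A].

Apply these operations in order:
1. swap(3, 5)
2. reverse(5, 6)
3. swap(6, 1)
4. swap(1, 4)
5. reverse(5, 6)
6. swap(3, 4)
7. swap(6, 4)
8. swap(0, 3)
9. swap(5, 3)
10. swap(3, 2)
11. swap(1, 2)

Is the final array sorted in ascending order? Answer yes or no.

Answer: yes

Derivation:
After 1 (swap(3, 5)): [5, 1, 3, 6, 2, 0, 4]
After 2 (reverse(5, 6)): [5, 1, 3, 6, 2, 4, 0]
After 3 (swap(6, 1)): [5, 0, 3, 6, 2, 4, 1]
After 4 (swap(1, 4)): [5, 2, 3, 6, 0, 4, 1]
After 5 (reverse(5, 6)): [5, 2, 3, 6, 0, 1, 4]
After 6 (swap(3, 4)): [5, 2, 3, 0, 6, 1, 4]
After 7 (swap(6, 4)): [5, 2, 3, 0, 4, 1, 6]
After 8 (swap(0, 3)): [0, 2, 3, 5, 4, 1, 6]
After 9 (swap(5, 3)): [0, 2, 3, 1, 4, 5, 6]
After 10 (swap(3, 2)): [0, 2, 1, 3, 4, 5, 6]
After 11 (swap(1, 2)): [0, 1, 2, 3, 4, 5, 6]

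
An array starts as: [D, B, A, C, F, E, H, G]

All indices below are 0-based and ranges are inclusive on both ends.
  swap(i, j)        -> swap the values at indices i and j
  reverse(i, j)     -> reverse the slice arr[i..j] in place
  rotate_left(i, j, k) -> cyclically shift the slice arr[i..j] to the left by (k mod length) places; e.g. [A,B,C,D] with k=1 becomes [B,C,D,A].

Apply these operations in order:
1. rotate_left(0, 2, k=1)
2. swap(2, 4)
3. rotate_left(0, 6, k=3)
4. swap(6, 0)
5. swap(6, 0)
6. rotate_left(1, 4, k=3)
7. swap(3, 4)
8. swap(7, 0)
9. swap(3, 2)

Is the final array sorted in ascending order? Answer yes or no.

After 1 (rotate_left(0, 2, k=1)): [B, A, D, C, F, E, H, G]
After 2 (swap(2, 4)): [B, A, F, C, D, E, H, G]
After 3 (rotate_left(0, 6, k=3)): [C, D, E, H, B, A, F, G]
After 4 (swap(6, 0)): [F, D, E, H, B, A, C, G]
After 5 (swap(6, 0)): [C, D, E, H, B, A, F, G]
After 6 (rotate_left(1, 4, k=3)): [C, B, D, E, H, A, F, G]
After 7 (swap(3, 4)): [C, B, D, H, E, A, F, G]
After 8 (swap(7, 0)): [G, B, D, H, E, A, F, C]
After 9 (swap(3, 2)): [G, B, H, D, E, A, F, C]

Answer: no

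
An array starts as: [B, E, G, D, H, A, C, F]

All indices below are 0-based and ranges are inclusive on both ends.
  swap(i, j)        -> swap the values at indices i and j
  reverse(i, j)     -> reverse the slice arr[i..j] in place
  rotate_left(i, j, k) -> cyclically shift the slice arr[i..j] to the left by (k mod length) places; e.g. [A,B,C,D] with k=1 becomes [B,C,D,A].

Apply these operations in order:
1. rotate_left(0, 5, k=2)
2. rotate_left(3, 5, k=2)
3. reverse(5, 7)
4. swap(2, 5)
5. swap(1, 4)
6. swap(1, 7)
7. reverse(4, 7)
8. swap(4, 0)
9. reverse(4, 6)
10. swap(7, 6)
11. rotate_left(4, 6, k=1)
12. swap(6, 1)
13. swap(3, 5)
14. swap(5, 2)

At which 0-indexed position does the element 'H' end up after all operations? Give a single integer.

Answer: 1

Derivation:
After 1 (rotate_left(0, 5, k=2)): [G, D, H, A, B, E, C, F]
After 2 (rotate_left(3, 5, k=2)): [G, D, H, E, A, B, C, F]
After 3 (reverse(5, 7)): [G, D, H, E, A, F, C, B]
After 4 (swap(2, 5)): [G, D, F, E, A, H, C, B]
After 5 (swap(1, 4)): [G, A, F, E, D, H, C, B]
After 6 (swap(1, 7)): [G, B, F, E, D, H, C, A]
After 7 (reverse(4, 7)): [G, B, F, E, A, C, H, D]
After 8 (swap(4, 0)): [A, B, F, E, G, C, H, D]
After 9 (reverse(4, 6)): [A, B, F, E, H, C, G, D]
After 10 (swap(7, 6)): [A, B, F, E, H, C, D, G]
After 11 (rotate_left(4, 6, k=1)): [A, B, F, E, C, D, H, G]
After 12 (swap(6, 1)): [A, H, F, E, C, D, B, G]
After 13 (swap(3, 5)): [A, H, F, D, C, E, B, G]
After 14 (swap(5, 2)): [A, H, E, D, C, F, B, G]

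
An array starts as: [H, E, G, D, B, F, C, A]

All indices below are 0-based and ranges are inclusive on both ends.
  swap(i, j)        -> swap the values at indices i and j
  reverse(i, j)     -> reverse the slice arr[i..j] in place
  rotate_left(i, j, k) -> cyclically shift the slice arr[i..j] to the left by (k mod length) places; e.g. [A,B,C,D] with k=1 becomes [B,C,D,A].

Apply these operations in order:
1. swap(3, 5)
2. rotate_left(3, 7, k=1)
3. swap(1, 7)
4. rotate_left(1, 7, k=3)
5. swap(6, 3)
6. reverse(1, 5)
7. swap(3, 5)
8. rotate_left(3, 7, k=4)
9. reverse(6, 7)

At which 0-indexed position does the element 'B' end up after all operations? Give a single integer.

After 1 (swap(3, 5)): [H, E, G, F, B, D, C, A]
After 2 (rotate_left(3, 7, k=1)): [H, E, G, B, D, C, A, F]
After 3 (swap(1, 7)): [H, F, G, B, D, C, A, E]
After 4 (rotate_left(1, 7, k=3)): [H, D, C, A, E, F, G, B]
After 5 (swap(6, 3)): [H, D, C, G, E, F, A, B]
After 6 (reverse(1, 5)): [H, F, E, G, C, D, A, B]
After 7 (swap(3, 5)): [H, F, E, D, C, G, A, B]
After 8 (rotate_left(3, 7, k=4)): [H, F, E, B, D, C, G, A]
After 9 (reverse(6, 7)): [H, F, E, B, D, C, A, G]

Answer: 3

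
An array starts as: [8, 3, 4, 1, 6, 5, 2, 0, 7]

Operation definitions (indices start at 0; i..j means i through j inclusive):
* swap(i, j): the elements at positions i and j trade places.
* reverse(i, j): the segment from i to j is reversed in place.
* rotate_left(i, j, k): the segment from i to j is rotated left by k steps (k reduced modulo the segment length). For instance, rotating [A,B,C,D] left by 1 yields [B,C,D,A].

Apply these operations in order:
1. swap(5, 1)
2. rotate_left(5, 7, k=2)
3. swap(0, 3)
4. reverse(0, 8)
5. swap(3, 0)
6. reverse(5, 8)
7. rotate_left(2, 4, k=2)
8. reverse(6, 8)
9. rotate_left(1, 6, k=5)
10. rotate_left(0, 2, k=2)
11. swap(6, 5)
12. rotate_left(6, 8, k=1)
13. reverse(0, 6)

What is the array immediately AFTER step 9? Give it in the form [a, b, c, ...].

After 1 (swap(5, 1)): [8, 5, 4, 1, 6, 3, 2, 0, 7]
After 2 (rotate_left(5, 7, k=2)): [8, 5, 4, 1, 6, 0, 3, 2, 7]
After 3 (swap(0, 3)): [1, 5, 4, 8, 6, 0, 3, 2, 7]
After 4 (reverse(0, 8)): [7, 2, 3, 0, 6, 8, 4, 5, 1]
After 5 (swap(3, 0)): [0, 2, 3, 7, 6, 8, 4, 5, 1]
After 6 (reverse(5, 8)): [0, 2, 3, 7, 6, 1, 5, 4, 8]
After 7 (rotate_left(2, 4, k=2)): [0, 2, 6, 3, 7, 1, 5, 4, 8]
After 8 (reverse(6, 8)): [0, 2, 6, 3, 7, 1, 8, 4, 5]
After 9 (rotate_left(1, 6, k=5)): [0, 8, 2, 6, 3, 7, 1, 4, 5]

Answer: [0, 8, 2, 6, 3, 7, 1, 4, 5]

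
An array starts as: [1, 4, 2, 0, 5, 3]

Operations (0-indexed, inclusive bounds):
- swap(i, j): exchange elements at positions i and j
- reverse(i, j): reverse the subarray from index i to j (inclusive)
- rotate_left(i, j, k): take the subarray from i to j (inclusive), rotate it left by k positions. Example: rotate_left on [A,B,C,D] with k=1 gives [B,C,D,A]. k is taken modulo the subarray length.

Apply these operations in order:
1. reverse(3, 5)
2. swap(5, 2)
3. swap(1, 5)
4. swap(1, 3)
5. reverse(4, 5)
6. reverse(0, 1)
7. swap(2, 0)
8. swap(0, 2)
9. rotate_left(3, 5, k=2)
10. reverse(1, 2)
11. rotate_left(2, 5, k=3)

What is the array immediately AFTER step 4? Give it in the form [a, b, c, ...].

Answer: [1, 3, 0, 2, 5, 4]

Derivation:
After 1 (reverse(3, 5)): [1, 4, 2, 3, 5, 0]
After 2 (swap(5, 2)): [1, 4, 0, 3, 5, 2]
After 3 (swap(1, 5)): [1, 2, 0, 3, 5, 4]
After 4 (swap(1, 3)): [1, 3, 0, 2, 5, 4]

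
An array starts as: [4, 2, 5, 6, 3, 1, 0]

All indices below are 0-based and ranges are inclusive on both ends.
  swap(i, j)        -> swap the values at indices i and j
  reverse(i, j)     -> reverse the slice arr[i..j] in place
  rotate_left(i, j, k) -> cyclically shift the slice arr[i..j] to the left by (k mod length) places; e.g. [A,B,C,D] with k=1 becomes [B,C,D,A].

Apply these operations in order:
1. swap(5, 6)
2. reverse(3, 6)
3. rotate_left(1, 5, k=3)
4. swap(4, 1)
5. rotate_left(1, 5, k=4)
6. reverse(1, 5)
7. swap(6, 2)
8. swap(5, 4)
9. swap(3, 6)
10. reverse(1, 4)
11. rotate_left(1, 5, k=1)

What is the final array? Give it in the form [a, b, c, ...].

Answer: [4, 2, 6, 0, 5, 1, 3]

Derivation:
After 1 (swap(5, 6)): [4, 2, 5, 6, 3, 0, 1]
After 2 (reverse(3, 6)): [4, 2, 5, 1, 0, 3, 6]
After 3 (rotate_left(1, 5, k=3)): [4, 0, 3, 2, 5, 1, 6]
After 4 (swap(4, 1)): [4, 5, 3, 2, 0, 1, 6]
After 5 (rotate_left(1, 5, k=4)): [4, 1, 5, 3, 2, 0, 6]
After 6 (reverse(1, 5)): [4, 0, 2, 3, 5, 1, 6]
After 7 (swap(6, 2)): [4, 0, 6, 3, 5, 1, 2]
After 8 (swap(5, 4)): [4, 0, 6, 3, 1, 5, 2]
After 9 (swap(3, 6)): [4, 0, 6, 2, 1, 5, 3]
After 10 (reverse(1, 4)): [4, 1, 2, 6, 0, 5, 3]
After 11 (rotate_left(1, 5, k=1)): [4, 2, 6, 0, 5, 1, 3]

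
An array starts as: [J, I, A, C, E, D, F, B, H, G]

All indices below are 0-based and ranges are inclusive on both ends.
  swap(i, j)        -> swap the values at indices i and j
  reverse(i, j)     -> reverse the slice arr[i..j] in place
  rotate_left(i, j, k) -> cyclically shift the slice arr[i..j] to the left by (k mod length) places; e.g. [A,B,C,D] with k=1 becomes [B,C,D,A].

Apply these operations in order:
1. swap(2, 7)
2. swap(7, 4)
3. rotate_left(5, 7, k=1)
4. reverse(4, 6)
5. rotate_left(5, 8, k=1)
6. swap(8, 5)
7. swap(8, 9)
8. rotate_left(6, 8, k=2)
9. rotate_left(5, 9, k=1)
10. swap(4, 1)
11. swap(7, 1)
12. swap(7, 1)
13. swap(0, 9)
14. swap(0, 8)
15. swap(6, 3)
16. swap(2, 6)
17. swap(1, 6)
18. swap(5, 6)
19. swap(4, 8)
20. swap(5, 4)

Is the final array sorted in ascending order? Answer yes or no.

Answer: yes

Derivation:
After 1 (swap(2, 7)): [J, I, B, C, E, D, F, A, H, G]
After 2 (swap(7, 4)): [J, I, B, C, A, D, F, E, H, G]
After 3 (rotate_left(5, 7, k=1)): [J, I, B, C, A, F, E, D, H, G]
After 4 (reverse(4, 6)): [J, I, B, C, E, F, A, D, H, G]
After 5 (rotate_left(5, 8, k=1)): [J, I, B, C, E, A, D, H, F, G]
After 6 (swap(8, 5)): [J, I, B, C, E, F, D, H, A, G]
After 7 (swap(8, 9)): [J, I, B, C, E, F, D, H, G, A]
After 8 (rotate_left(6, 8, k=2)): [J, I, B, C, E, F, G, D, H, A]
After 9 (rotate_left(5, 9, k=1)): [J, I, B, C, E, G, D, H, A, F]
After 10 (swap(4, 1)): [J, E, B, C, I, G, D, H, A, F]
After 11 (swap(7, 1)): [J, H, B, C, I, G, D, E, A, F]
After 12 (swap(7, 1)): [J, E, B, C, I, G, D, H, A, F]
After 13 (swap(0, 9)): [F, E, B, C, I, G, D, H, A, J]
After 14 (swap(0, 8)): [A, E, B, C, I, G, D, H, F, J]
After 15 (swap(6, 3)): [A, E, B, D, I, G, C, H, F, J]
After 16 (swap(2, 6)): [A, E, C, D, I, G, B, H, F, J]
After 17 (swap(1, 6)): [A, B, C, D, I, G, E, H, F, J]
After 18 (swap(5, 6)): [A, B, C, D, I, E, G, H, F, J]
After 19 (swap(4, 8)): [A, B, C, D, F, E, G, H, I, J]
After 20 (swap(5, 4)): [A, B, C, D, E, F, G, H, I, J]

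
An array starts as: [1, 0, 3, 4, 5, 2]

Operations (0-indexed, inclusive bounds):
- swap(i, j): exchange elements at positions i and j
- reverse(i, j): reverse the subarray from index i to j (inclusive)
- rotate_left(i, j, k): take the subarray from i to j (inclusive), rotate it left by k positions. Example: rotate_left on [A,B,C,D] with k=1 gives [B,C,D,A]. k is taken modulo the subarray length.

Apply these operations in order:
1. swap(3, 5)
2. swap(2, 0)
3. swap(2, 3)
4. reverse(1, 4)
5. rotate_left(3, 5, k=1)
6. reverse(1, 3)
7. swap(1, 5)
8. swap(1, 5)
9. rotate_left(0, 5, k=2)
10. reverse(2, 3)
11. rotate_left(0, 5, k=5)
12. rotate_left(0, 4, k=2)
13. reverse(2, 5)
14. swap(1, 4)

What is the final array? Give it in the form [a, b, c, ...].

After 1 (swap(3, 5)): [1, 0, 3, 2, 5, 4]
After 2 (swap(2, 0)): [3, 0, 1, 2, 5, 4]
After 3 (swap(2, 3)): [3, 0, 2, 1, 5, 4]
After 4 (reverse(1, 4)): [3, 5, 1, 2, 0, 4]
After 5 (rotate_left(3, 5, k=1)): [3, 5, 1, 0, 4, 2]
After 6 (reverse(1, 3)): [3, 0, 1, 5, 4, 2]
After 7 (swap(1, 5)): [3, 2, 1, 5, 4, 0]
After 8 (swap(1, 5)): [3, 0, 1, 5, 4, 2]
After 9 (rotate_left(0, 5, k=2)): [1, 5, 4, 2, 3, 0]
After 10 (reverse(2, 3)): [1, 5, 2, 4, 3, 0]
After 11 (rotate_left(0, 5, k=5)): [0, 1, 5, 2, 4, 3]
After 12 (rotate_left(0, 4, k=2)): [5, 2, 4, 0, 1, 3]
After 13 (reverse(2, 5)): [5, 2, 3, 1, 0, 4]
After 14 (swap(1, 4)): [5, 0, 3, 1, 2, 4]

Answer: [5, 0, 3, 1, 2, 4]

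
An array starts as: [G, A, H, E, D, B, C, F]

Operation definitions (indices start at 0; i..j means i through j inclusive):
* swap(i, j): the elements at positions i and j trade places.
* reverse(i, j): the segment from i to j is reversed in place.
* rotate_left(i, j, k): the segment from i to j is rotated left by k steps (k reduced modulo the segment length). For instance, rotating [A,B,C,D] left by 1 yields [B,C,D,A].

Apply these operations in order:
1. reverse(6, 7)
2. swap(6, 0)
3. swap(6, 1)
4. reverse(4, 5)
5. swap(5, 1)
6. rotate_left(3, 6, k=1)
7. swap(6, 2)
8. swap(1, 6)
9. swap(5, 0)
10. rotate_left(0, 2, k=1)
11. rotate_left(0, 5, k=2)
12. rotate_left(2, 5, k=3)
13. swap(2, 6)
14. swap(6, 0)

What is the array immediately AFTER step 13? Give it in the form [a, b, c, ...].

Answer: [A, B, D, G, F, H, E, C]

Derivation:
After 1 (reverse(6, 7)): [G, A, H, E, D, B, F, C]
After 2 (swap(6, 0)): [F, A, H, E, D, B, G, C]
After 3 (swap(6, 1)): [F, G, H, E, D, B, A, C]
After 4 (reverse(4, 5)): [F, G, H, E, B, D, A, C]
After 5 (swap(5, 1)): [F, D, H, E, B, G, A, C]
After 6 (rotate_left(3, 6, k=1)): [F, D, H, B, G, A, E, C]
After 7 (swap(6, 2)): [F, D, E, B, G, A, H, C]
After 8 (swap(1, 6)): [F, H, E, B, G, A, D, C]
After 9 (swap(5, 0)): [A, H, E, B, G, F, D, C]
After 10 (rotate_left(0, 2, k=1)): [H, E, A, B, G, F, D, C]
After 11 (rotate_left(0, 5, k=2)): [A, B, G, F, H, E, D, C]
After 12 (rotate_left(2, 5, k=3)): [A, B, E, G, F, H, D, C]
After 13 (swap(2, 6)): [A, B, D, G, F, H, E, C]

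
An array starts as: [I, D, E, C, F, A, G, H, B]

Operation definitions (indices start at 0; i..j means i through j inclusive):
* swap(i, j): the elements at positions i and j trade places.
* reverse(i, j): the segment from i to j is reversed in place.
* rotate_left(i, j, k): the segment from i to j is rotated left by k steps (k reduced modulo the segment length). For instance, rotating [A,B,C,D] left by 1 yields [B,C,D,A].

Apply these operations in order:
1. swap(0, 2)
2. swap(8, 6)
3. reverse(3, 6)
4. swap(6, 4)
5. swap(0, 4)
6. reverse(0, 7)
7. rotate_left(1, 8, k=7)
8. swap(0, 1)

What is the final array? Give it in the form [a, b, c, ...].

After 1 (swap(0, 2)): [E, D, I, C, F, A, G, H, B]
After 2 (swap(8, 6)): [E, D, I, C, F, A, B, H, G]
After 3 (reverse(3, 6)): [E, D, I, B, A, F, C, H, G]
After 4 (swap(6, 4)): [E, D, I, B, C, F, A, H, G]
After 5 (swap(0, 4)): [C, D, I, B, E, F, A, H, G]
After 6 (reverse(0, 7)): [H, A, F, E, B, I, D, C, G]
After 7 (rotate_left(1, 8, k=7)): [H, G, A, F, E, B, I, D, C]
After 8 (swap(0, 1)): [G, H, A, F, E, B, I, D, C]

Answer: [G, H, A, F, E, B, I, D, C]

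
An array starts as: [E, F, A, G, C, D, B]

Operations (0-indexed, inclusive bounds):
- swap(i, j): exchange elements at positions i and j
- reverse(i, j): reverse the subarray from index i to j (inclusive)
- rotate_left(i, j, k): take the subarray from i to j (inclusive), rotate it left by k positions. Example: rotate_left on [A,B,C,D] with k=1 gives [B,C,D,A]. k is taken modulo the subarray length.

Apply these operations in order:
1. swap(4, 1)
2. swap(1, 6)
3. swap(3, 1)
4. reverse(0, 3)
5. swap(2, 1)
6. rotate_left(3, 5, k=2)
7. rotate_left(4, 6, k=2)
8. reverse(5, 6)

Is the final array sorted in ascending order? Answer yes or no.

Answer: no

Derivation:
After 1 (swap(4, 1)): [E, C, A, G, F, D, B]
After 2 (swap(1, 6)): [E, B, A, G, F, D, C]
After 3 (swap(3, 1)): [E, G, A, B, F, D, C]
After 4 (reverse(0, 3)): [B, A, G, E, F, D, C]
After 5 (swap(2, 1)): [B, G, A, E, F, D, C]
After 6 (rotate_left(3, 5, k=2)): [B, G, A, D, E, F, C]
After 7 (rotate_left(4, 6, k=2)): [B, G, A, D, C, E, F]
After 8 (reverse(5, 6)): [B, G, A, D, C, F, E]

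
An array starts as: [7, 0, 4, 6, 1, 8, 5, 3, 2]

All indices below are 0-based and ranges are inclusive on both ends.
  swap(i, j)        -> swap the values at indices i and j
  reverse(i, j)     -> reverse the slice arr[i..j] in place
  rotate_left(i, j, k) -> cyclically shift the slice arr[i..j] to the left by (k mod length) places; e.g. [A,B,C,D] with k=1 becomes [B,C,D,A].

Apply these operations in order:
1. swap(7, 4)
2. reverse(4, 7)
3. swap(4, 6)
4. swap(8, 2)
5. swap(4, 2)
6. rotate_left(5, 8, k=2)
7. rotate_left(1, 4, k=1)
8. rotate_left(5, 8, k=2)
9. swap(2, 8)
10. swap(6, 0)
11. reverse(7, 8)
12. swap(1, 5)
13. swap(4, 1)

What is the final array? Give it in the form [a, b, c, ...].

Answer: [1, 0, 4, 2, 5, 8, 7, 6, 3]

Derivation:
After 1 (swap(7, 4)): [7, 0, 4, 6, 3, 8, 5, 1, 2]
After 2 (reverse(4, 7)): [7, 0, 4, 6, 1, 5, 8, 3, 2]
After 3 (swap(4, 6)): [7, 0, 4, 6, 8, 5, 1, 3, 2]
After 4 (swap(8, 2)): [7, 0, 2, 6, 8, 5, 1, 3, 4]
After 5 (swap(4, 2)): [7, 0, 8, 6, 2, 5, 1, 3, 4]
After 6 (rotate_left(5, 8, k=2)): [7, 0, 8, 6, 2, 3, 4, 5, 1]
After 7 (rotate_left(1, 4, k=1)): [7, 8, 6, 2, 0, 3, 4, 5, 1]
After 8 (rotate_left(5, 8, k=2)): [7, 8, 6, 2, 0, 5, 1, 3, 4]
After 9 (swap(2, 8)): [7, 8, 4, 2, 0, 5, 1, 3, 6]
After 10 (swap(6, 0)): [1, 8, 4, 2, 0, 5, 7, 3, 6]
After 11 (reverse(7, 8)): [1, 8, 4, 2, 0, 5, 7, 6, 3]
After 12 (swap(1, 5)): [1, 5, 4, 2, 0, 8, 7, 6, 3]
After 13 (swap(4, 1)): [1, 0, 4, 2, 5, 8, 7, 6, 3]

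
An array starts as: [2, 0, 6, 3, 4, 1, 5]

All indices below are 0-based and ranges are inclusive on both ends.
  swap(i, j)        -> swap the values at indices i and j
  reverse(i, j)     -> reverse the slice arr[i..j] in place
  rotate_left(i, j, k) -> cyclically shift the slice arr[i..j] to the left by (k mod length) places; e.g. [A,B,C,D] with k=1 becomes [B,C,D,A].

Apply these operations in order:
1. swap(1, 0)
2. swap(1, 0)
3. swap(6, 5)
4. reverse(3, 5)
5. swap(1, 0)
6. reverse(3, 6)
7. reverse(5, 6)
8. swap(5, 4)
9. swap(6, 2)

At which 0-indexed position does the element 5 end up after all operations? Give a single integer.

After 1 (swap(1, 0)): [0, 2, 6, 3, 4, 1, 5]
After 2 (swap(1, 0)): [2, 0, 6, 3, 4, 1, 5]
After 3 (swap(6, 5)): [2, 0, 6, 3, 4, 5, 1]
After 4 (reverse(3, 5)): [2, 0, 6, 5, 4, 3, 1]
After 5 (swap(1, 0)): [0, 2, 6, 5, 4, 3, 1]
After 6 (reverse(3, 6)): [0, 2, 6, 1, 3, 4, 5]
After 7 (reverse(5, 6)): [0, 2, 6, 1, 3, 5, 4]
After 8 (swap(5, 4)): [0, 2, 6, 1, 5, 3, 4]
After 9 (swap(6, 2)): [0, 2, 4, 1, 5, 3, 6]

Answer: 4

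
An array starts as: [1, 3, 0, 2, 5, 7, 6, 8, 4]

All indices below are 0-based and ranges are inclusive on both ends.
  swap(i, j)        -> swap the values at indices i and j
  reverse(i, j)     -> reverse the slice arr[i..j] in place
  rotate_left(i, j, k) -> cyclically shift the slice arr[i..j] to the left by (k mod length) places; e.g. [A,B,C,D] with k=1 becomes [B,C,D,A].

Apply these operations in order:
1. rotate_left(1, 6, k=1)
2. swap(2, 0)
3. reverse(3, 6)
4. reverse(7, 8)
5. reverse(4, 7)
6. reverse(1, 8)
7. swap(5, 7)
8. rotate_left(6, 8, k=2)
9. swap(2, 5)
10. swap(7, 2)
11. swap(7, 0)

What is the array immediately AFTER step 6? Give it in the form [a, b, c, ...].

Answer: [2, 8, 6, 7, 5, 4, 3, 1, 0]

Derivation:
After 1 (rotate_left(1, 6, k=1)): [1, 0, 2, 5, 7, 6, 3, 8, 4]
After 2 (swap(2, 0)): [2, 0, 1, 5, 7, 6, 3, 8, 4]
After 3 (reverse(3, 6)): [2, 0, 1, 3, 6, 7, 5, 8, 4]
After 4 (reverse(7, 8)): [2, 0, 1, 3, 6, 7, 5, 4, 8]
After 5 (reverse(4, 7)): [2, 0, 1, 3, 4, 5, 7, 6, 8]
After 6 (reverse(1, 8)): [2, 8, 6, 7, 5, 4, 3, 1, 0]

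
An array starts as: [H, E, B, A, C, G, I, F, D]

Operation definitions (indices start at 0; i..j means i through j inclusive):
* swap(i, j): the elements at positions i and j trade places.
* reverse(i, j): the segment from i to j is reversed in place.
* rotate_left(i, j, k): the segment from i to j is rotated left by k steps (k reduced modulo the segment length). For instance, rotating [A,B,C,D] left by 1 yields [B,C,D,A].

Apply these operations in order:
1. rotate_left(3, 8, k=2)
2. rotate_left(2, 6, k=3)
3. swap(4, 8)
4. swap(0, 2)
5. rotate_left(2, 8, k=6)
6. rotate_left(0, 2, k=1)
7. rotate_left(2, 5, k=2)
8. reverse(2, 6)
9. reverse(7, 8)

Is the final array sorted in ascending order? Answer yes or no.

Answer: no

Derivation:
After 1 (rotate_left(3, 8, k=2)): [H, E, B, G, I, F, D, A, C]
After 2 (rotate_left(2, 6, k=3)): [H, E, F, D, B, G, I, A, C]
After 3 (swap(4, 8)): [H, E, F, D, C, G, I, A, B]
After 4 (swap(0, 2)): [F, E, H, D, C, G, I, A, B]
After 5 (rotate_left(2, 8, k=6)): [F, E, B, H, D, C, G, I, A]
After 6 (rotate_left(0, 2, k=1)): [E, B, F, H, D, C, G, I, A]
After 7 (rotate_left(2, 5, k=2)): [E, B, D, C, F, H, G, I, A]
After 8 (reverse(2, 6)): [E, B, G, H, F, C, D, I, A]
After 9 (reverse(7, 8)): [E, B, G, H, F, C, D, A, I]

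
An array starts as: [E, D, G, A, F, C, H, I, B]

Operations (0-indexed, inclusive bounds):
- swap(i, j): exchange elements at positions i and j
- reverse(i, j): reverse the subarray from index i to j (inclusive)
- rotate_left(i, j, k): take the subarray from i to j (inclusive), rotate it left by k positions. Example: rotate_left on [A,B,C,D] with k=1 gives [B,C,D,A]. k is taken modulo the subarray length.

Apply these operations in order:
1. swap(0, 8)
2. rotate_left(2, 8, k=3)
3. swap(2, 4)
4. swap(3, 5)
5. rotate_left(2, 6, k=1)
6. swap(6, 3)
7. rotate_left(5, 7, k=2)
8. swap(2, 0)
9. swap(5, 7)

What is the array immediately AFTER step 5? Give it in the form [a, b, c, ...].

Answer: [B, D, E, C, H, G, I, A, F]

Derivation:
After 1 (swap(0, 8)): [B, D, G, A, F, C, H, I, E]
After 2 (rotate_left(2, 8, k=3)): [B, D, C, H, I, E, G, A, F]
After 3 (swap(2, 4)): [B, D, I, H, C, E, G, A, F]
After 4 (swap(3, 5)): [B, D, I, E, C, H, G, A, F]
After 5 (rotate_left(2, 6, k=1)): [B, D, E, C, H, G, I, A, F]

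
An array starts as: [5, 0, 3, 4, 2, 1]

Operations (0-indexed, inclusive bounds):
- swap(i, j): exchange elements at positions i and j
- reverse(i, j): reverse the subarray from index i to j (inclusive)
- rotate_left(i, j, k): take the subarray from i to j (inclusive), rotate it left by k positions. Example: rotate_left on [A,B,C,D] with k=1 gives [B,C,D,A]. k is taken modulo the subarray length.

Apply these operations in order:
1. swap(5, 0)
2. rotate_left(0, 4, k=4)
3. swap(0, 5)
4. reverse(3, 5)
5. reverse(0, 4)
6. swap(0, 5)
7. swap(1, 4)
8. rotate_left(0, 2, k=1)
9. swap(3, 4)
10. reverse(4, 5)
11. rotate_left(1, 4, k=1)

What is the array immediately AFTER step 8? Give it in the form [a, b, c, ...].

After 1 (swap(5, 0)): [1, 0, 3, 4, 2, 5]
After 2 (rotate_left(0, 4, k=4)): [2, 1, 0, 3, 4, 5]
After 3 (swap(0, 5)): [5, 1, 0, 3, 4, 2]
After 4 (reverse(3, 5)): [5, 1, 0, 2, 4, 3]
After 5 (reverse(0, 4)): [4, 2, 0, 1, 5, 3]
After 6 (swap(0, 5)): [3, 2, 0, 1, 5, 4]
After 7 (swap(1, 4)): [3, 5, 0, 1, 2, 4]
After 8 (rotate_left(0, 2, k=1)): [5, 0, 3, 1, 2, 4]

Answer: [5, 0, 3, 1, 2, 4]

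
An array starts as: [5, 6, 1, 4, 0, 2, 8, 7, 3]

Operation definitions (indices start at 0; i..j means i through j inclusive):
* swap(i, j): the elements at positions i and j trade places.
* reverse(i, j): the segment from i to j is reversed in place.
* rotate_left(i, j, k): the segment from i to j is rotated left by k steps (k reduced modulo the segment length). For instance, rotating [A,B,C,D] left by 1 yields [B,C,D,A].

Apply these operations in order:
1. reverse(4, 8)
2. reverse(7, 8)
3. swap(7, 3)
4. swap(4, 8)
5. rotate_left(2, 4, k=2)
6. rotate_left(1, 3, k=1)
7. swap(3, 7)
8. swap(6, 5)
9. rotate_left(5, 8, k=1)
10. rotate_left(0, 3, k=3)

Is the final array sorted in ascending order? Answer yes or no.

Answer: no

Derivation:
After 1 (reverse(4, 8)): [5, 6, 1, 4, 3, 7, 8, 2, 0]
After 2 (reverse(7, 8)): [5, 6, 1, 4, 3, 7, 8, 0, 2]
After 3 (swap(7, 3)): [5, 6, 1, 0, 3, 7, 8, 4, 2]
After 4 (swap(4, 8)): [5, 6, 1, 0, 2, 7, 8, 4, 3]
After 5 (rotate_left(2, 4, k=2)): [5, 6, 2, 1, 0, 7, 8, 4, 3]
After 6 (rotate_left(1, 3, k=1)): [5, 2, 1, 6, 0, 7, 8, 4, 3]
After 7 (swap(3, 7)): [5, 2, 1, 4, 0, 7, 8, 6, 3]
After 8 (swap(6, 5)): [5, 2, 1, 4, 0, 8, 7, 6, 3]
After 9 (rotate_left(5, 8, k=1)): [5, 2, 1, 4, 0, 7, 6, 3, 8]
After 10 (rotate_left(0, 3, k=3)): [4, 5, 2, 1, 0, 7, 6, 3, 8]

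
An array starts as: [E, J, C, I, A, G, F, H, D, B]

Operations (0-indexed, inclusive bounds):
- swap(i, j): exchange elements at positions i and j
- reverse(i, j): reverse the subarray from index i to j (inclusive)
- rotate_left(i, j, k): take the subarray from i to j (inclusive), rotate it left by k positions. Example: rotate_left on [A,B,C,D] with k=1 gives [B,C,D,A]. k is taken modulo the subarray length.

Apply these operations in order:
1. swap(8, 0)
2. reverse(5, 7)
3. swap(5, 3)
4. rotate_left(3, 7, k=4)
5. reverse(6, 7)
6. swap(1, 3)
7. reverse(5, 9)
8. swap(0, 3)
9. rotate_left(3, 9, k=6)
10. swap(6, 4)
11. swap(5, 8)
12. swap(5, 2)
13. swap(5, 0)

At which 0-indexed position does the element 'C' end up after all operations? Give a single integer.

Answer: 0

Derivation:
After 1 (swap(8, 0)): [D, J, C, I, A, G, F, H, E, B]
After 2 (reverse(5, 7)): [D, J, C, I, A, H, F, G, E, B]
After 3 (swap(5, 3)): [D, J, C, H, A, I, F, G, E, B]
After 4 (rotate_left(3, 7, k=4)): [D, J, C, G, H, A, I, F, E, B]
After 5 (reverse(6, 7)): [D, J, C, G, H, A, F, I, E, B]
After 6 (swap(1, 3)): [D, G, C, J, H, A, F, I, E, B]
After 7 (reverse(5, 9)): [D, G, C, J, H, B, E, I, F, A]
After 8 (swap(0, 3)): [J, G, C, D, H, B, E, I, F, A]
After 9 (rotate_left(3, 9, k=6)): [J, G, C, A, D, H, B, E, I, F]
After 10 (swap(6, 4)): [J, G, C, A, B, H, D, E, I, F]
After 11 (swap(5, 8)): [J, G, C, A, B, I, D, E, H, F]
After 12 (swap(5, 2)): [J, G, I, A, B, C, D, E, H, F]
After 13 (swap(5, 0)): [C, G, I, A, B, J, D, E, H, F]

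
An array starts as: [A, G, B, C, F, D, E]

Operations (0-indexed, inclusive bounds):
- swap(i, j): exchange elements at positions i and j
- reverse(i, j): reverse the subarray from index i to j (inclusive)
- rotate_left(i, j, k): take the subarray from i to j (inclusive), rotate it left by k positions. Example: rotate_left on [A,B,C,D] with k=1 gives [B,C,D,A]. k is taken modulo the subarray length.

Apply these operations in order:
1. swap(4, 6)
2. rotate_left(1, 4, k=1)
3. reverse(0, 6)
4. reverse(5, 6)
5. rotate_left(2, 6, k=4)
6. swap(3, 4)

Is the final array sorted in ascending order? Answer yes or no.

Answer: no

Derivation:
After 1 (swap(4, 6)): [A, G, B, C, E, D, F]
After 2 (rotate_left(1, 4, k=1)): [A, B, C, E, G, D, F]
After 3 (reverse(0, 6)): [F, D, G, E, C, B, A]
After 4 (reverse(5, 6)): [F, D, G, E, C, A, B]
After 5 (rotate_left(2, 6, k=4)): [F, D, B, G, E, C, A]
After 6 (swap(3, 4)): [F, D, B, E, G, C, A]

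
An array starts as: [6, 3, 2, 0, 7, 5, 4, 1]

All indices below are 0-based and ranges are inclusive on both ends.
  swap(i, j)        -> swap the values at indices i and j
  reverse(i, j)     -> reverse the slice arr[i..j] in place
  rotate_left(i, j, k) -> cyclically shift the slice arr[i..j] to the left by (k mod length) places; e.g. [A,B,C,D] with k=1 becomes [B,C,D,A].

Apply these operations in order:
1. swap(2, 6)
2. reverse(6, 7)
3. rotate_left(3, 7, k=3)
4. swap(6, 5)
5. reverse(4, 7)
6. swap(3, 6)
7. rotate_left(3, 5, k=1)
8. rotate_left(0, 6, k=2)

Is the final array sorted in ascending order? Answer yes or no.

After 1 (swap(2, 6)): [6, 3, 4, 0, 7, 5, 2, 1]
After 2 (reverse(6, 7)): [6, 3, 4, 0, 7, 5, 1, 2]
After 3 (rotate_left(3, 7, k=3)): [6, 3, 4, 1, 2, 0, 7, 5]
After 4 (swap(6, 5)): [6, 3, 4, 1, 2, 7, 0, 5]
After 5 (reverse(4, 7)): [6, 3, 4, 1, 5, 0, 7, 2]
After 6 (swap(3, 6)): [6, 3, 4, 7, 5, 0, 1, 2]
After 7 (rotate_left(3, 5, k=1)): [6, 3, 4, 5, 0, 7, 1, 2]
After 8 (rotate_left(0, 6, k=2)): [4, 5, 0, 7, 1, 6, 3, 2]

Answer: no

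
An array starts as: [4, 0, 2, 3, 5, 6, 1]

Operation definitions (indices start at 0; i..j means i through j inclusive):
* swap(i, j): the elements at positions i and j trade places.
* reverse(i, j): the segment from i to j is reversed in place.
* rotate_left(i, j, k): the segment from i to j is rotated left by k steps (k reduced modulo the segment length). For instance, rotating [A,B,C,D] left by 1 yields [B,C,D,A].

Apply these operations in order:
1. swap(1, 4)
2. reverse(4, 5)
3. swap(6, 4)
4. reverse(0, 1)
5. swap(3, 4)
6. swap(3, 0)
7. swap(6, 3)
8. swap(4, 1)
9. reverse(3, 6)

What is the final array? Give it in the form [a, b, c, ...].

Answer: [1, 3, 2, 5, 0, 4, 6]

Derivation:
After 1 (swap(1, 4)): [4, 5, 2, 3, 0, 6, 1]
After 2 (reverse(4, 5)): [4, 5, 2, 3, 6, 0, 1]
After 3 (swap(6, 4)): [4, 5, 2, 3, 1, 0, 6]
After 4 (reverse(0, 1)): [5, 4, 2, 3, 1, 0, 6]
After 5 (swap(3, 4)): [5, 4, 2, 1, 3, 0, 6]
After 6 (swap(3, 0)): [1, 4, 2, 5, 3, 0, 6]
After 7 (swap(6, 3)): [1, 4, 2, 6, 3, 0, 5]
After 8 (swap(4, 1)): [1, 3, 2, 6, 4, 0, 5]
After 9 (reverse(3, 6)): [1, 3, 2, 5, 0, 4, 6]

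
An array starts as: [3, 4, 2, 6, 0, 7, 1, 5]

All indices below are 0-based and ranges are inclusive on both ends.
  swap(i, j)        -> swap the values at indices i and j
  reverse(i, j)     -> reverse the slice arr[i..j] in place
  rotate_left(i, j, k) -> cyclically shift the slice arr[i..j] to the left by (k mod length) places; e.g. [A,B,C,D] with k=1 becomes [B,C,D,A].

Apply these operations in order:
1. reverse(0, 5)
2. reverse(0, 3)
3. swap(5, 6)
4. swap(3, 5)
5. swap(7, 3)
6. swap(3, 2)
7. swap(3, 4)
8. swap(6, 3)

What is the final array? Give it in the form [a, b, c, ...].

After 1 (reverse(0, 5)): [7, 0, 6, 2, 4, 3, 1, 5]
After 2 (reverse(0, 3)): [2, 6, 0, 7, 4, 3, 1, 5]
After 3 (swap(5, 6)): [2, 6, 0, 7, 4, 1, 3, 5]
After 4 (swap(3, 5)): [2, 6, 0, 1, 4, 7, 3, 5]
After 5 (swap(7, 3)): [2, 6, 0, 5, 4, 7, 3, 1]
After 6 (swap(3, 2)): [2, 6, 5, 0, 4, 7, 3, 1]
After 7 (swap(3, 4)): [2, 6, 5, 4, 0, 7, 3, 1]
After 8 (swap(6, 3)): [2, 6, 5, 3, 0, 7, 4, 1]

Answer: [2, 6, 5, 3, 0, 7, 4, 1]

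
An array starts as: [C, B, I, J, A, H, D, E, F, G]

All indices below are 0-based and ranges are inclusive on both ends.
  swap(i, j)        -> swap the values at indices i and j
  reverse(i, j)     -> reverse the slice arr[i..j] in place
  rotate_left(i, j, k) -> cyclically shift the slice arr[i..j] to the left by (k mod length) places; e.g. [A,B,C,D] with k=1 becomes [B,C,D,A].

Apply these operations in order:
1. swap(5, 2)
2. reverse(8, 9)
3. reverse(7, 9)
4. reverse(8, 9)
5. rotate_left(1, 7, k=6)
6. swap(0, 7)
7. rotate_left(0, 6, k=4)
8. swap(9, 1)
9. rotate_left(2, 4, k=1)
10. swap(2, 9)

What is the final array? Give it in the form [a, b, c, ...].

After 1 (swap(5, 2)): [C, B, H, J, A, I, D, E, F, G]
After 2 (reverse(8, 9)): [C, B, H, J, A, I, D, E, G, F]
After 3 (reverse(7, 9)): [C, B, H, J, A, I, D, F, G, E]
After 4 (reverse(8, 9)): [C, B, H, J, A, I, D, F, E, G]
After 5 (rotate_left(1, 7, k=6)): [C, F, B, H, J, A, I, D, E, G]
After 6 (swap(0, 7)): [D, F, B, H, J, A, I, C, E, G]
After 7 (rotate_left(0, 6, k=4)): [J, A, I, D, F, B, H, C, E, G]
After 8 (swap(9, 1)): [J, G, I, D, F, B, H, C, E, A]
After 9 (rotate_left(2, 4, k=1)): [J, G, D, F, I, B, H, C, E, A]
After 10 (swap(2, 9)): [J, G, A, F, I, B, H, C, E, D]

Answer: [J, G, A, F, I, B, H, C, E, D]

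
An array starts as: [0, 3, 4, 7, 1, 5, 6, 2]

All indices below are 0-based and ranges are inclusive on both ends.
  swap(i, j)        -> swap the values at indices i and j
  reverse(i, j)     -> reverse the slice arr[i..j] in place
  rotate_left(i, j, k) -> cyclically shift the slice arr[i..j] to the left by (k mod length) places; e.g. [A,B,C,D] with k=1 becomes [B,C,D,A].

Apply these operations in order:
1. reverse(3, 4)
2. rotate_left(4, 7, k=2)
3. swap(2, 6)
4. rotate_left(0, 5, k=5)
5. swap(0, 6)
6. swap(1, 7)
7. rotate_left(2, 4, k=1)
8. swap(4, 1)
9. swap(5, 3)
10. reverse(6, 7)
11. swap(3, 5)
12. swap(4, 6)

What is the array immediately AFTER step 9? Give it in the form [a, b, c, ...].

Answer: [4, 3, 7, 6, 5, 1, 2, 0]

Derivation:
After 1 (reverse(3, 4)): [0, 3, 4, 1, 7, 5, 6, 2]
After 2 (rotate_left(4, 7, k=2)): [0, 3, 4, 1, 6, 2, 7, 5]
After 3 (swap(2, 6)): [0, 3, 7, 1, 6, 2, 4, 5]
After 4 (rotate_left(0, 5, k=5)): [2, 0, 3, 7, 1, 6, 4, 5]
After 5 (swap(0, 6)): [4, 0, 3, 7, 1, 6, 2, 5]
After 6 (swap(1, 7)): [4, 5, 3, 7, 1, 6, 2, 0]
After 7 (rotate_left(2, 4, k=1)): [4, 5, 7, 1, 3, 6, 2, 0]
After 8 (swap(4, 1)): [4, 3, 7, 1, 5, 6, 2, 0]
After 9 (swap(5, 3)): [4, 3, 7, 6, 5, 1, 2, 0]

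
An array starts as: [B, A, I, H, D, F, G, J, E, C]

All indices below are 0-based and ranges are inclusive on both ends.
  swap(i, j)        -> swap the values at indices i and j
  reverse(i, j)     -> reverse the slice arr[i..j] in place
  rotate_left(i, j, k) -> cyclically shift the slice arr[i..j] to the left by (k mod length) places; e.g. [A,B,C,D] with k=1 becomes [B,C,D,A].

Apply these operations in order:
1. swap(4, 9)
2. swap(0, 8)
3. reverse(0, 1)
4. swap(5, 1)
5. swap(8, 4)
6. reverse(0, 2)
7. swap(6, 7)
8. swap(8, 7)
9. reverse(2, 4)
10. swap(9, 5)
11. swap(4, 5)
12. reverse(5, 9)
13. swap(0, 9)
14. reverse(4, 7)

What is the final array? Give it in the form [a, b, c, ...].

Answer: [A, F, B, H, C, G, E, D, J, I]

Derivation:
After 1 (swap(4, 9)): [B, A, I, H, C, F, G, J, E, D]
After 2 (swap(0, 8)): [E, A, I, H, C, F, G, J, B, D]
After 3 (reverse(0, 1)): [A, E, I, H, C, F, G, J, B, D]
After 4 (swap(5, 1)): [A, F, I, H, C, E, G, J, B, D]
After 5 (swap(8, 4)): [A, F, I, H, B, E, G, J, C, D]
After 6 (reverse(0, 2)): [I, F, A, H, B, E, G, J, C, D]
After 7 (swap(6, 7)): [I, F, A, H, B, E, J, G, C, D]
After 8 (swap(8, 7)): [I, F, A, H, B, E, J, C, G, D]
After 9 (reverse(2, 4)): [I, F, B, H, A, E, J, C, G, D]
After 10 (swap(9, 5)): [I, F, B, H, A, D, J, C, G, E]
After 11 (swap(4, 5)): [I, F, B, H, D, A, J, C, G, E]
After 12 (reverse(5, 9)): [I, F, B, H, D, E, G, C, J, A]
After 13 (swap(0, 9)): [A, F, B, H, D, E, G, C, J, I]
After 14 (reverse(4, 7)): [A, F, B, H, C, G, E, D, J, I]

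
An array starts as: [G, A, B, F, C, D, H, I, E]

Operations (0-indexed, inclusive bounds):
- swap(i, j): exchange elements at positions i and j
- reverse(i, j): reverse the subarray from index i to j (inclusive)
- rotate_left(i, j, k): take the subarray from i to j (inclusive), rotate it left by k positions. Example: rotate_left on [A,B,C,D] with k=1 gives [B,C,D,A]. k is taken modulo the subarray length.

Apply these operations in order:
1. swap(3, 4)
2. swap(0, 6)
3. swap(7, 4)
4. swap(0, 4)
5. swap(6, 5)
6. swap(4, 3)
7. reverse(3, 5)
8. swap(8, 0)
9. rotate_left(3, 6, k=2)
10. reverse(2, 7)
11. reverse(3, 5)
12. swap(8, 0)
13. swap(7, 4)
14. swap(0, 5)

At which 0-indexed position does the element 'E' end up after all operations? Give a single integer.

After 1 (swap(3, 4)): [G, A, B, C, F, D, H, I, E]
After 2 (swap(0, 6)): [H, A, B, C, F, D, G, I, E]
After 3 (swap(7, 4)): [H, A, B, C, I, D, G, F, E]
After 4 (swap(0, 4)): [I, A, B, C, H, D, G, F, E]
After 5 (swap(6, 5)): [I, A, B, C, H, G, D, F, E]
After 6 (swap(4, 3)): [I, A, B, H, C, G, D, F, E]
After 7 (reverse(3, 5)): [I, A, B, G, C, H, D, F, E]
After 8 (swap(8, 0)): [E, A, B, G, C, H, D, F, I]
After 9 (rotate_left(3, 6, k=2)): [E, A, B, H, D, G, C, F, I]
After 10 (reverse(2, 7)): [E, A, F, C, G, D, H, B, I]
After 11 (reverse(3, 5)): [E, A, F, D, G, C, H, B, I]
After 12 (swap(8, 0)): [I, A, F, D, G, C, H, B, E]
After 13 (swap(7, 4)): [I, A, F, D, B, C, H, G, E]
After 14 (swap(0, 5)): [C, A, F, D, B, I, H, G, E]

Answer: 8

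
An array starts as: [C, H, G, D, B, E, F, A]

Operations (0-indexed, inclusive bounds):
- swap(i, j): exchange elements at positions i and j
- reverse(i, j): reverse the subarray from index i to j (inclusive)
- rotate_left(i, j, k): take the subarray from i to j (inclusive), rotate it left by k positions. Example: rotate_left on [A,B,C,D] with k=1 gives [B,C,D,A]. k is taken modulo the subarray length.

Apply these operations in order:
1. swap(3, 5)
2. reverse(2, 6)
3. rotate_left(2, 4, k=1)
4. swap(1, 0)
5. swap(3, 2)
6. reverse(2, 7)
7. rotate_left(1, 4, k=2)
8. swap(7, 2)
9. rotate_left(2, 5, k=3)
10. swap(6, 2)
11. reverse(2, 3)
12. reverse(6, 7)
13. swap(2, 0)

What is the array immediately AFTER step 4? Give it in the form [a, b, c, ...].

After 1 (swap(3, 5)): [C, H, G, E, B, D, F, A]
After 2 (reverse(2, 6)): [C, H, F, D, B, E, G, A]
After 3 (rotate_left(2, 4, k=1)): [C, H, D, B, F, E, G, A]
After 4 (swap(1, 0)): [H, C, D, B, F, E, G, A]

Answer: [H, C, D, B, F, E, G, A]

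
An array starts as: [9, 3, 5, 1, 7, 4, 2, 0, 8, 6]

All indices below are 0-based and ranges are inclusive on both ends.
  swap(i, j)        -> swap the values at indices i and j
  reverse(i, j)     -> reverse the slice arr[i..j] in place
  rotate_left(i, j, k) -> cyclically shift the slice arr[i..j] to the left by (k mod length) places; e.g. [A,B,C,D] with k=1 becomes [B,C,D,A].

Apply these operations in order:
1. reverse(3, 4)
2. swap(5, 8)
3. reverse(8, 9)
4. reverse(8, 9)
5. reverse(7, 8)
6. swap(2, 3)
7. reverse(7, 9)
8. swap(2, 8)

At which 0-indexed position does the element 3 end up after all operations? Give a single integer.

After 1 (reverse(3, 4)): [9, 3, 5, 7, 1, 4, 2, 0, 8, 6]
After 2 (swap(5, 8)): [9, 3, 5, 7, 1, 8, 2, 0, 4, 6]
After 3 (reverse(8, 9)): [9, 3, 5, 7, 1, 8, 2, 0, 6, 4]
After 4 (reverse(8, 9)): [9, 3, 5, 7, 1, 8, 2, 0, 4, 6]
After 5 (reverse(7, 8)): [9, 3, 5, 7, 1, 8, 2, 4, 0, 6]
After 6 (swap(2, 3)): [9, 3, 7, 5, 1, 8, 2, 4, 0, 6]
After 7 (reverse(7, 9)): [9, 3, 7, 5, 1, 8, 2, 6, 0, 4]
After 8 (swap(2, 8)): [9, 3, 0, 5, 1, 8, 2, 6, 7, 4]

Answer: 1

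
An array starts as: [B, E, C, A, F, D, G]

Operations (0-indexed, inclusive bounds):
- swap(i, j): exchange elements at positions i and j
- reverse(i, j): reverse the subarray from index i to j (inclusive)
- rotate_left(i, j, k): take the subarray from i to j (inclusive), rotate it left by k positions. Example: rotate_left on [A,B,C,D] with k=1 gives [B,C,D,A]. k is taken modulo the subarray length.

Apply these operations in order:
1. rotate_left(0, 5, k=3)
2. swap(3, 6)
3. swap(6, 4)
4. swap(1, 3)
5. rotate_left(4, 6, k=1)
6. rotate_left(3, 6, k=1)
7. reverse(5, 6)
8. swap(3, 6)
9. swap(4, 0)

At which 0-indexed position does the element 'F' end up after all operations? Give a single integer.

After 1 (rotate_left(0, 5, k=3)): [A, F, D, B, E, C, G]
After 2 (swap(3, 6)): [A, F, D, G, E, C, B]
After 3 (swap(6, 4)): [A, F, D, G, B, C, E]
After 4 (swap(1, 3)): [A, G, D, F, B, C, E]
After 5 (rotate_left(4, 6, k=1)): [A, G, D, F, C, E, B]
After 6 (rotate_left(3, 6, k=1)): [A, G, D, C, E, B, F]
After 7 (reverse(5, 6)): [A, G, D, C, E, F, B]
After 8 (swap(3, 6)): [A, G, D, B, E, F, C]
After 9 (swap(4, 0)): [E, G, D, B, A, F, C]

Answer: 5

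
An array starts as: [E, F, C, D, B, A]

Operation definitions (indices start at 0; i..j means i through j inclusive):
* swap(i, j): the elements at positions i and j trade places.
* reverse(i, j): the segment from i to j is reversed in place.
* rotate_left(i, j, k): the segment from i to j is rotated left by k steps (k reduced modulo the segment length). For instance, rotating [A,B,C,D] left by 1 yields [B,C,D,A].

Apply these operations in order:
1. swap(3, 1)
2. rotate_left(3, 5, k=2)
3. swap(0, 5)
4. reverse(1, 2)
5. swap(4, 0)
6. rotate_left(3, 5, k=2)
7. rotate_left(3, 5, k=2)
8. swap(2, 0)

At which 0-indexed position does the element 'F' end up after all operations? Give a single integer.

Answer: 2

Derivation:
After 1 (swap(3, 1)): [E, D, C, F, B, A]
After 2 (rotate_left(3, 5, k=2)): [E, D, C, A, F, B]
After 3 (swap(0, 5)): [B, D, C, A, F, E]
After 4 (reverse(1, 2)): [B, C, D, A, F, E]
After 5 (swap(4, 0)): [F, C, D, A, B, E]
After 6 (rotate_left(3, 5, k=2)): [F, C, D, E, A, B]
After 7 (rotate_left(3, 5, k=2)): [F, C, D, B, E, A]
After 8 (swap(2, 0)): [D, C, F, B, E, A]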